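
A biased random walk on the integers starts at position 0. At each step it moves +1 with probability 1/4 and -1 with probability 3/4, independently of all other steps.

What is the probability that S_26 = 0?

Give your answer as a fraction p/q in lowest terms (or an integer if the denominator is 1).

Answer: 2072739474225/562949953421312

Derivation:
To be at 0 after 26 steps: need exactly 13 steps of +1 and 13 of -1.
Number of such sequences: C(26,13) = 10400600
Each has probability (1/4)^13 · (3/4)^13 = 1594323/4503599627370496
P = 10400600 · 1594323/4503599627370496 = 2072739474225/562949953421312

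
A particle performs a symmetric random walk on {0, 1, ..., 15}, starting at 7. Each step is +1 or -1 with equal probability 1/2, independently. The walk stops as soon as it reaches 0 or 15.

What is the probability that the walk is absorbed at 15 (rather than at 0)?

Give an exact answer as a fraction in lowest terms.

Answer: 7/15

Derivation:
Symmetric walk (p = 1/2): the harmonic-function argument gives P(hit 15 before 0 | start at 7) = a/N.
P = 7/15 = 7/15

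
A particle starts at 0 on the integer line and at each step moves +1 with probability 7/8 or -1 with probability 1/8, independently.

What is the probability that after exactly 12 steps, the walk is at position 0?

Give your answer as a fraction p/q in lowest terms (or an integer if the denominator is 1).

Answer: 27176919/17179869184

Derivation:
To be at 0 after 12 steps: need exactly 6 steps of +1 and 6 of -1.
Number of such sequences: C(12,6) = 924
Each has probability (7/8)^6 · (1/8)^6 = 117649/68719476736
P = 924 · 117649/68719476736 = 27176919/17179869184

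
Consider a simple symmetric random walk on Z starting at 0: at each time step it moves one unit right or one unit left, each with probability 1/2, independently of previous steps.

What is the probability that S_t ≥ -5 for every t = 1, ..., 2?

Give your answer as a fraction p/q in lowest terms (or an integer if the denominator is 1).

Answer: 1

Derivation:
Let f(t,s) = #length-t paths at position s with S_1..S_t all ≥ -5.
f(t,s) = f(t-1,s-1) + f(t-1,s+1) for s ≥ -5; f(t,s) = 0 for s < -5.
t=0: f(0,0)=1
t=1: f(1,-1)=1 f(1,1)=1
t=2: f(2,-2)=1 f(2,0)=2 f(2,2)=1
Σ_s f(2,s) = 4
P = 4/4 = 1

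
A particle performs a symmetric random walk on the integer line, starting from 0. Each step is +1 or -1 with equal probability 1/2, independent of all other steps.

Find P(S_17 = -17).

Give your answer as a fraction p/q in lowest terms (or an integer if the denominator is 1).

To reach position -17 after 17 steps: need 0 steps of +1 and 17 of -1.
Favorable paths: C(17,0) = 1
Total paths: 2^17 = 131072
P = 1/131072 = 1/131072

Answer: 1/131072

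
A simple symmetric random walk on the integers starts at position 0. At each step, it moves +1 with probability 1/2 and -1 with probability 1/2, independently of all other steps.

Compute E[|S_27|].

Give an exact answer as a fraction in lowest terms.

S_27 takes values m ≡ 1 (mod 2) with |m| ≤ 27; P(S_27=m) = C(27,(27+m)/2)/2^27.
Total paths: 2^27 = 134217728
Distribution: P(S=-27)=1/134217728, P(S=-25)=27/134217728, P(S=-23)=351/134217728, P(S=-21)=2925/134217728, P(S=-19)=17550/134217728, P(S=-17)=80730/134217728, P(S=-15)=296010/134217728, P(S=-13)=888030/134217728, P(S=-11)=2220075/134217728, P(S=-9)=4686825/134217728, P(S=-7)=8436285/134217728, P(S=-5)=13037895/134217728, P(S=-3)=17383860/134217728, P(S=-1)=20058300/134217728, P(S=1)=20058300/134217728, P(S=3)=17383860/134217728, P(S=5)=13037895/134217728, P(S=7)=8436285/134217728, P(S=9)=4686825/134217728, P(S=11)=2220075/134217728, P(S=13)=888030/134217728, P(S=15)=296010/134217728, P(S=17)=80730/134217728, P(S=19)=17550/134217728, P(S=21)=2925/134217728, P(S=23)=351/134217728, P(S=25)=27/134217728, P(S=27)=1/134217728
E[|S_27|] = Σ_m |m|·P(S_27=m) = 561632400/134217728 = 35102025/8388608

Answer: 35102025/8388608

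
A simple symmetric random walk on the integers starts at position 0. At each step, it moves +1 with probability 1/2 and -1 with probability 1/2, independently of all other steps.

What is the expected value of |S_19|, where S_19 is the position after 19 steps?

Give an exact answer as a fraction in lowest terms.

S_19 takes values m ≡ 1 (mod 2) with |m| ≤ 19; P(S_19=m) = C(19,(19+m)/2)/2^19.
Total paths: 2^19 = 524288
Distribution: P(S=-19)=1/524288, P(S=-17)=19/524288, P(S=-15)=171/524288, P(S=-13)=969/524288, P(S=-11)=3876/524288, P(S=-9)=11628/524288, P(S=-7)=27132/524288, P(S=-5)=50388/524288, P(S=-3)=75582/524288, P(S=-1)=92378/524288, P(S=1)=92378/524288, P(S=3)=75582/524288, P(S=5)=50388/524288, P(S=7)=27132/524288, P(S=9)=11628/524288, P(S=11)=3876/524288, P(S=13)=969/524288, P(S=15)=171/524288, P(S=17)=19/524288, P(S=19)=1/524288
E[|S_19|] = Σ_m |m|·P(S_19=m) = 1847560/524288 = 230945/65536

Answer: 230945/65536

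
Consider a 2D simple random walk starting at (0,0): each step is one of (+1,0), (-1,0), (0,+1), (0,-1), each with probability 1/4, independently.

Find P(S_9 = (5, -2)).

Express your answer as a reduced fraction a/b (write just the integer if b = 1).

Answer: 189/65536

Derivation:
Let h be the number of horizontal steps (so 9-h are vertical). To end at (5,-2) need (h+5)/2 right-steps and ((9-h)-2)/2 up-steps.
Sum over h with 5 ≤ h ≤ 7, h ≡ 1 (mod 2), 9-h ≡ 0 (mod 2):
h=5: C(9,5)·C(5,5)·C(4,1) = 126·1·4 = 504
h=7: C(9,7)·C(7,6)·C(2,0) = 36·7·1 = 252
Total favorable: 756
Total paths: 4^9 = 262144
P = 756/262144 = 189/65536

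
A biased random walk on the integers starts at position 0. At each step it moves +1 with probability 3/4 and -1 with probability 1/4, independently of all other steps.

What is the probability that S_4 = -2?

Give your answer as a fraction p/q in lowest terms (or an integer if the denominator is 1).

Answer: 3/64

Derivation:
To reach position -2 after 4 steps: need 1 step of +1 and 3 steps of -1.
Number of such sequences: C(4,1) = 4
Each has probability (3/4)^1 · (1/4)^3 = 3/256
P = 4 · 3/256 = 3/64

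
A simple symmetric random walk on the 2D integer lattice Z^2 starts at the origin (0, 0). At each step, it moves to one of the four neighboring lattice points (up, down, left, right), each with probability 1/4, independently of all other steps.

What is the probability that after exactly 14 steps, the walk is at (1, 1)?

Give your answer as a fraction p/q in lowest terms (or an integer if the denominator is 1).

Answer: 1288287/33554432

Derivation:
Let h be the number of horizontal steps (so 14-h are vertical). To end at (1,1) need (h+1)/2 right-steps and ((14-h)+1)/2 up-steps.
Sum over h with 1 ≤ h ≤ 13, h ≡ 1 (mod 2), 14-h ≡ 1 (mod 2):
h=1: C(14,1)·C(1,1)·C(13,7) = 14·1·1716 = 24024
h=3: C(14,3)·C(3,2)·C(11,6) = 364·3·462 = 504504
h=5: C(14,5)·C(5,3)·C(9,5) = 2002·10·126 = 2522520
h=7: C(14,7)·C(7,4)·C(7,4) = 3432·35·35 = 4204200
h=9: C(14,9)·C(9,5)·C(5,3) = 2002·126·10 = 2522520
h=11: C(14,11)·C(11,6)·C(3,2) = 364·462·3 = 504504
h=13: C(14,13)·C(13,7)·C(1,1) = 14·1716·1 = 24024
Total favorable: 10306296
Total paths: 4^14 = 268435456
P = 10306296/268435456 = 1288287/33554432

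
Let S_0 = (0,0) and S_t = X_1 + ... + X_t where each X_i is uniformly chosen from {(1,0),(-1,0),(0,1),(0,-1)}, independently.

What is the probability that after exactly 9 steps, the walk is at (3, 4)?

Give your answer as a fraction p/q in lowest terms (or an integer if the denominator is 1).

Let h be the number of horizontal steps (so 9-h are vertical). To end at (3,4) need (h+3)/2 right-steps and ((9-h)+4)/2 up-steps.
Sum over h with 3 ≤ h ≤ 5, h ≡ 1 (mod 2), 9-h ≡ 0 (mod 2):
h=3: C(9,3)·C(3,3)·C(6,5) = 84·1·6 = 504
h=5: C(9,5)·C(5,4)·C(4,4) = 126·5·1 = 630
Total favorable: 1134
Total paths: 4^9 = 262144
P = 1134/262144 = 567/131072

Answer: 567/131072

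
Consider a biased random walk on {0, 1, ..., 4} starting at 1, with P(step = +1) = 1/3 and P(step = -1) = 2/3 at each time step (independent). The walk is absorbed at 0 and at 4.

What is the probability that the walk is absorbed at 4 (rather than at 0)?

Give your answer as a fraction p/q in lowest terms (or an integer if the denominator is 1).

Answer: 1/15

Derivation:
Biased walk: p = 1/3, q = 2/3, r = q/p = 2
Gambler's ruin: P(hit 4 before 0 | start at 1) = (1 - r^a)/(1 - r^N)
r^1 = 2; r^4 = 16
P = (1 - 2) / (1 - 16) = -1 / -15 = 1/15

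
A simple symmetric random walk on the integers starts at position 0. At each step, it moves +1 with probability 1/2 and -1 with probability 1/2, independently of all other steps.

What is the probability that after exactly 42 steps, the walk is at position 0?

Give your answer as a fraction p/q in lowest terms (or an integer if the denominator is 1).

To return to 0 after 42 steps: need exactly 21 steps of +1 and 21 of -1.
Favorable paths: C(42,21) = 538257874440
Total paths: 2^42 = 4398046511104
P = 538257874440/4398046511104 = 67282234305/549755813888

Answer: 67282234305/549755813888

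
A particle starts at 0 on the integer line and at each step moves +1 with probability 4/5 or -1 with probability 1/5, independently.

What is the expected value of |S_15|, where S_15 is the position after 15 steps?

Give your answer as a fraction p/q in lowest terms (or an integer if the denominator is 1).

Answer: 11001130947/1220703125

Derivation:
S_15 takes values m ≡ 1 (mod 2) with |m| ≤ 15; P(S_15=m) = C(15,(15+m)/2) · (4/5)^((15+m)/2) · (1/5)^((15-m)/2).
Distribution: P(S=-15)=1/30517578125, P(S=-13)=12/6103515625, P(S=-11)=336/6103515625, P(S=-9)=5824/6103515625, P(S=-7)=69888/6103515625, P(S=-5)=3075072/30517578125, P(S=-3)=4100096/6103515625, P(S=-1)=21086208/6103515625, P(S=1)=84344832/6103515625, P(S=3)=262406144/6103515625, P(S=5)=3148873728/30517578125, P(S=7)=1145044992/6103515625, P(S=9)=1526726656/6103515625, P(S=11)=1409286144/6103515625, P(S=13)=805306368/6103515625, P(S=15)=1073741824/30517578125
E[|S_15|] = Σ_m |m|·P(S_15=m) = 11001130947/1220703125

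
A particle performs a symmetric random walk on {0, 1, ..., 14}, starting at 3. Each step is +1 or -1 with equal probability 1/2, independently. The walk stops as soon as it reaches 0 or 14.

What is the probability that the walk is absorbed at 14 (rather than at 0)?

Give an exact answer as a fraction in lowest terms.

Answer: 3/14

Derivation:
Symmetric walk (p = 1/2): the harmonic-function argument gives P(hit 14 before 0 | start at 3) = a/N.
P = 3/14 = 3/14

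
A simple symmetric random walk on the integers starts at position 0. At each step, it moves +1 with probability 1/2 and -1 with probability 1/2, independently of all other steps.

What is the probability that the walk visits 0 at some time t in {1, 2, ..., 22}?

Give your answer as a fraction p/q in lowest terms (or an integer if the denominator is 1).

Count via complement. Let g(t,s) = #length-t paths at position s with S_1..S_t all ≠ 0.
g(t,s) = g(t-1,s-1) + g(t-1,s+1) for s ≠ 0; g(t,0) = 0.
t=0: g(0,0)=1
t=1: g(1,-1)=1 g(1,1)=1
t=2: g(2,-2)=1 g(2,2)=1
t=3: g(3,-3)=1 g(3,-1)=1 g(3,1)=1 g(3,3)=1
t=4: g(4,-4)=1 g(4,-2)=2 g(4,2)=2 g(4,4)=1
t=5: g(5,-5)=1 g(5,-3)=3 g(5,-1)=2 g(5,1)=2 g(5,3)=3 g(5,5)=1
t=6: g(6,-6)=1 g(6,-4)=4 g(6,-2)=5 g(6,2)=5 g(6,4)=4 g(6,6)=1
t=7: g(7,-7)=1 g(7,-5)=5 g(7,-3)=9 g(7,-1)=5 g(7,1)=5 g(7,3)=9 g(7,5)=5 g(7,7)=1
t=8: g(8,-8)=1 g(8,-6)=6 g(8,-4)=14 g(8,-2)=14 g(8,2)=14 g(8,4)=14 g(8,6)=6 g(8,8)=1
t=9: g(9,-9)=1 g(9,-7)=7 g(9,-5)=20 g(9,-3)=28 g(9,-1)=14 g(9,1)=14 g(9,3)=28 g(9,5)=20 g(9,7)=7 g(9,9)=1
t=10: g(10,-10)=1 g(10,-8)=8 g(10,-6)=27 g(10,-4)=48 g(10,-2)=42 g(10,2)=42 g(10,4)=48 g(10,6)=27 g(10,8)=8 g(10,10)=1
t=11: g(11,-11)=1 g(11,-9)=9 g(11,-7)=35 g(11,-5)=75 g(11,-3)=90 g(11,-1)=42 g(11,1)=42 g(11,3)=90 g(11,5)=75 g(11,7)=35 g(11,9)=9 g(11,11)=1
t=12: g(12,-12)=1 g(12,-10)=10 g(12,-8)=44 g(12,-6)=110 g(12,-4)=165 g(12,-2)=132 g(12,2)=132 g(12,4)=165 g(12,6)=110 g(12,8)=44 g(12,10)=10 g(12,12)=1
t=13: g(13,-13)=1 g(13,-11)=11 g(13,-9)=54 g(13,-7)=154 g(13,-5)=275 g(13,-3)=297 g(13,-1)=132 g(13,1)=132 g(13,3)=297 g(13,5)=275 g(13,7)=154 g(13,9)=54 g(13,11)=11 g(13,13)=1
t=14: g(14,-14)=1 g(14,-12)=12 g(14,-10)=65 g(14,-8)=208 g(14,-6)=429 g(14,-4)=572 g(14,-2)=429 g(14,2)=429 g(14,4)=572 g(14,6)=429 g(14,8)=208 g(14,10)=65 g(14,12)=12 g(14,14)=1
t=15: g(15,-15)=1 g(15,-13)=13 g(15,-11)=77 g(15,-9)=273 g(15,-7)=637 g(15,-5)=1001 g(15,-3)=1001 g(15,-1)=429 g(15,1)=429 g(15,3)=1001 g(15,5)=1001 g(15,7)=637 g(15,9)=273 g(15,11)=77 g(15,13)=13 g(15,15)=1
t=16: g(16,-16)=1 g(16,-14)=14 g(16,-12)=90 g(16,-10)=350 g(16,-8)=910 g(16,-6)=1638 g(16,-4)=2002 g(16,-2)=1430 g(16,2)=1430 g(16,4)=2002 g(16,6)=1638 g(16,8)=910 g(16,10)=350 g(16,12)=90 g(16,14)=14 g(16,16)=1
t=17: g(17,-17)=1 g(17,-15)=15 g(17,-13)=104 g(17,-11)=440 g(17,-9)=1260 g(17,-7)=2548 g(17,-5)=3640 g(17,-3)=3432 g(17,-1)=1430 g(17,1)=1430 g(17,3)=3432 g(17,5)=3640 g(17,7)=2548 g(17,9)=1260 g(17,11)=440 g(17,13)=104 g(17,15)=15 g(17,17)=1
t=18: g(18,-18)=1 g(18,-16)=16 g(18,-14)=119 g(18,-12)=544 g(18,-10)=1700 g(18,-8)=3808 g(18,-6)=6188 g(18,-4)=7072 g(18,-2)=4862 g(18,2)=4862 g(18,4)=7072 g(18,6)=6188 g(18,8)=3808 g(18,10)=1700 g(18,12)=544 g(18,14)=119 g(18,16)=16 g(18,18)=1
t=19: g(19,-19)=1 g(19,-17)=17 g(19,-15)=135 g(19,-13)=663 g(19,-11)=2244 g(19,-9)=5508 g(19,-7)=9996 g(19,-5)=13260 g(19,-3)=11934 g(19,-1)=4862 g(19,1)=4862 g(19,3)=11934 g(19,5)=13260 g(19,7)=9996 g(19,9)=5508 g(19,11)=2244 g(19,13)=663 g(19,15)=135 g(19,17)=17 g(19,19)=1
t=20: g(20,-20)=1 g(20,-18)=18 g(20,-16)=152 g(20,-14)=798 g(20,-12)=2907 g(20,-10)=7752 g(20,-8)=15504 g(20,-6)=23256 g(20,-4)=25194 g(20,-2)=16796 g(20,2)=16796 g(20,4)=25194 g(20,6)=23256 g(20,8)=15504 g(20,10)=7752 g(20,12)=2907 g(20,14)=798 g(20,16)=152 g(20,18)=18 g(20,20)=1
t=21: g(21,-21)=1 g(21,-19)=19 g(21,-17)=170 g(21,-15)=950 g(21,-13)=3705 g(21,-11)=10659 g(21,-9)=23256 g(21,-7)=38760 g(21,-5)=48450 g(21,-3)=41990 g(21,-1)=16796 g(21,1)=16796 g(21,3)=41990 g(21,5)=48450 g(21,7)=38760 g(21,9)=23256 g(21,11)=10659 g(21,13)=3705 g(21,15)=950 g(21,17)=170 g(21,19)=19 g(21,21)=1
t=22: g(22,-22)=1 g(22,-20)=20 g(22,-18)=189 g(22,-16)=1120 g(22,-14)=4655 g(22,-12)=14364 g(22,-10)=33915 g(22,-8)=62016 g(22,-6)=87210 g(22,-4)=90440 g(22,-2)=58786 g(22,2)=58786 g(22,4)=90440 g(22,6)=87210 g(22,8)=62016 g(22,10)=33915 g(22,12)=14364 g(22,14)=4655 g(22,16)=1120 g(22,18)=189 g(22,20)=20 g(22,22)=1
Paths never hitting 0: Σ_s g(22,s) = 705432
Paths hitting 0: 2^22 - 705432 = 3488872
P = 3488872/4194304 = 436109/524288

Answer: 436109/524288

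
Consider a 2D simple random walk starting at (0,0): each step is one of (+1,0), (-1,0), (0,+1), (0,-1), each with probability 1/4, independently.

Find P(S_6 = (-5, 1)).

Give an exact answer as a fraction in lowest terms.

Answer: 3/2048

Derivation:
Let h be the number of horizontal steps (so 6-h are vertical). To end at (-5,1) need (h-5)/2 right-steps and ((6-h)+1)/2 up-steps.
Sum over h with 5 ≤ h ≤ 5, h ≡ 1 (mod 2), 6-h ≡ 1 (mod 2):
h=5: C(6,5)·C(5,0)·C(1,1) = 6·1·1 = 6
Total favorable: 6
Total paths: 4^6 = 4096
P = 6/4096 = 3/2048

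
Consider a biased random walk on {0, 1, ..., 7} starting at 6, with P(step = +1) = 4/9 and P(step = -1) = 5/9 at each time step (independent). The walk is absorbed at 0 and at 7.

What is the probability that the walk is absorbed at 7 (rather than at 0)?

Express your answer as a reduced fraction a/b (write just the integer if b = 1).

Answer: 46116/61741

Derivation:
Biased walk: p = 4/9, q = 5/9, r = q/p = 5/4
Gambler's ruin: P(hit 7 before 0 | start at 6) = (1 - r^a)/(1 - r^N)
r^6 = 15625/4096; r^7 = 78125/16384
P = (1 - 15625/4096) / (1 - 78125/16384) = -11529/4096 / -61741/16384 = 46116/61741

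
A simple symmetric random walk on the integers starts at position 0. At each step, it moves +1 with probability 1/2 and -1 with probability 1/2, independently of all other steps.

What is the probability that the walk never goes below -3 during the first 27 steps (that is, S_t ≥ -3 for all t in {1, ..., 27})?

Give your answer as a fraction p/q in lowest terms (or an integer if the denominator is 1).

Answer: 2340135/4194304

Derivation:
Let f(t,s) = #length-t paths at position s with S_1..S_t all ≥ -3.
f(t,s) = f(t-1,s-1) + f(t-1,s+1) for s ≥ -3; f(t,s) = 0 for s < -3.
t=0: f(0,0)=1
t=1: f(1,-1)=1 f(1,1)=1
t=2: f(2,-2)=1 f(2,0)=2 f(2,2)=1
t=3: f(3,-3)=1 f(3,-1)=3 f(3,1)=3 f(3,3)=1
t=4: f(4,-2)=4 f(4,0)=6 f(4,2)=4 f(4,4)=1
t=5: f(5,-3)=4 f(5,-1)=10 f(5,1)=10 f(5,3)=5 f(5,5)=1
t=6: f(6,-2)=14 f(6,0)=20 f(6,2)=15 f(6,4)=6 f(6,6)=1
t=7: f(7,-3)=14 f(7,-1)=34 f(7,1)=35 f(7,3)=21 f(7,5)=7 f(7,7)=1
t=8: f(8,-2)=48 f(8,0)=69 f(8,2)=56 f(8,4)=28 f(8,6)=8 f(8,8)=1
t=9: f(9,-3)=48 f(9,-1)=117 f(9,1)=125 f(9,3)=84 f(9,5)=36 f(9,7)=9 f(9,9)=1
t=10: f(10,-2)=165 f(10,0)=242 f(10,2)=209 f(10,4)=120 f(10,6)=45 f(10,8)=10 f(10,10)=1
t=11: f(11,-3)=165 f(11,-1)=407 f(11,1)=451 f(11,3)=329 f(11,5)=165 f(11,7)=55 f(11,9)=11 f(11,11)=1
t=12: f(12,-2)=572 f(12,0)=858 f(12,2)=780 f(12,4)=494 f(12,6)=220 f(12,8)=66 f(12,10)=12 f(12,12)=1
t=13: f(13,-3)=572 f(13,-1)=1430 f(13,1)=1638 f(13,3)=1274 f(13,5)=714 f(13,7)=286 f(13,9)=78 f(13,11)=13 f(13,13)=1
t=14: f(14,-2)=2002 f(14,0)=3068 f(14,2)=2912 f(14,4)=1988 f(14,6)=1000 f(14,8)=364 f(14,10)=91 f(14,12)=14 f(14,14)=1
t=15: f(15,-3)=2002 f(15,-1)=5070 f(15,1)=5980 f(15,3)=4900 f(15,5)=2988 f(15,7)=1364 f(15,9)=455 f(15,11)=105 f(15,13)=15 f(15,15)=1
t=16: f(16,-2)=7072 f(16,0)=11050 f(16,2)=10880 f(16,4)=7888 f(16,6)=4352 f(16,8)=1819 f(16,10)=560 f(16,12)=120 f(16,14)=16 f(16,16)=1
t=17: f(17,-3)=7072 f(17,-1)=18122 f(17,1)=21930 f(17,3)=18768 f(17,5)=12240 f(17,7)=6171 f(17,9)=2379 f(17,11)=680 f(17,13)=136 f(17,15)=17 f(17,17)=1
t=18: f(18,-2)=25194 f(18,0)=40052 f(18,2)=40698 f(18,4)=31008 f(18,6)=18411 f(18,8)=8550 f(18,10)=3059 f(18,12)=816 f(18,14)=153 f(18,16)=18 f(18,18)=1
t=19: f(19,-3)=25194 f(19,-1)=65246 f(19,1)=80750 f(19,3)=71706 f(19,5)=49419 f(19,7)=26961 f(19,9)=11609 f(19,11)=3875 f(19,13)=969 f(19,15)=171 f(19,17)=19 f(19,19)=1
t=20: f(20,-2)=90440 f(20,0)=145996 f(20,2)=152456 f(20,4)=121125 f(20,6)=76380 f(20,8)=38570 f(20,10)=15484 f(20,12)=4844 f(20,14)=1140 f(20,16)=190 f(20,18)=20 f(20,20)=1
t=21: f(21,-3)=90440 f(21,-1)=236436 f(21,1)=298452 f(21,3)=273581 f(21,5)=197505 f(21,7)=114950 f(21,9)=54054 f(21,11)=20328 f(21,13)=5984 f(21,15)=1330 f(21,17)=210 f(21,19)=21 f(21,21)=1
t=22: f(22,-2)=326876 f(22,0)=534888 f(22,2)=572033 f(22,4)=471086 f(22,6)=312455 f(22,8)=169004 f(22,10)=74382 f(22,12)=26312 f(22,14)=7314 f(22,16)=1540 f(22,18)=231 f(22,20)=22 f(22,22)=1
t=23: f(23,-3)=326876 f(23,-1)=861764 f(23,1)=1106921 f(23,3)=1043119 f(23,5)=783541 f(23,7)=481459 f(23,9)=243386 f(23,11)=100694 f(23,13)=33626 f(23,15)=8854 f(23,17)=1771 f(23,19)=253 f(23,21)=23 f(23,23)=1
t=24: f(24,-2)=1188640 f(24,0)=1968685 f(24,2)=2150040 f(24,4)=1826660 f(24,6)=1265000 f(24,8)=724845 f(24,10)=344080 f(24,12)=134320 f(24,14)=42480 f(24,16)=10625 f(24,18)=2024 f(24,20)=276 f(24,22)=24 f(24,24)=1
t=25: f(25,-3)=1188640 f(25,-1)=3157325 f(25,1)=4118725 f(25,3)=3976700 f(25,5)=3091660 f(25,7)=1989845 f(25,9)=1068925 f(25,11)=478400 f(25,13)=176800 f(25,15)=53105 f(25,17)=12649 f(25,19)=2300 f(25,21)=300 f(25,23)=25 f(25,25)=1
t=26: f(26,-2)=4345965 f(26,0)=7276050 f(26,2)=8095425 f(26,4)=7068360 f(26,6)=5081505 f(26,8)=3058770 f(26,10)=1547325 f(26,12)=655200 f(26,14)=229905 f(26,16)=65754 f(26,18)=14949 f(26,20)=2600 f(26,22)=325 f(26,24)=26 f(26,26)=1
t=27: f(27,-3)=4345965 f(27,-1)=11622015 f(27,1)=15371475 f(27,3)=15163785 f(27,5)=12149865 f(27,7)=8140275 f(27,9)=4606095 f(27,11)=2202525 f(27,13)=885105 f(27,15)=295659 f(27,17)=80703 f(27,19)=17549 f(27,21)=2925 f(27,23)=351 f(27,25)=27 f(27,27)=1
Σ_s f(27,s) = 74884320
P = 74884320/134217728 = 2340135/4194304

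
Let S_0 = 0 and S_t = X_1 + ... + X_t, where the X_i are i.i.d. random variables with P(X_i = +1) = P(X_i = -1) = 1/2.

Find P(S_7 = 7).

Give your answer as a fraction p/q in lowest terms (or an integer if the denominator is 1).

To reach position 7 after 7 steps: need 7 steps of +1 and 0 of -1.
Favorable paths: C(7,7) = 1
Total paths: 2^7 = 128
P = 1/128 = 1/128

Answer: 1/128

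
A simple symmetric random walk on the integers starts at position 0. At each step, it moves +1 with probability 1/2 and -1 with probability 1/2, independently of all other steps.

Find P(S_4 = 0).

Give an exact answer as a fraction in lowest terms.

Answer: 3/8

Derivation:
To reach position 0 after 4 steps: need 2 steps of +1 and 2 of -1.
Favorable paths: C(4,2) = 6
Total paths: 2^4 = 16
P = 6/16 = 3/8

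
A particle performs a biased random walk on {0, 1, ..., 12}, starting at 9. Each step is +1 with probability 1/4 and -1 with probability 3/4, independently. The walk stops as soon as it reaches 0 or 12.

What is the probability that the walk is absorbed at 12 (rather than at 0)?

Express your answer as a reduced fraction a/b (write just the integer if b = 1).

Biased walk: p = 1/4, q = 3/4, r = q/p = 3
Gambler's ruin: P(hit 12 before 0 | start at 9) = (1 - r^a)/(1 - r^N)
r^9 = 19683; r^12 = 531441
P = (1 - 19683) / (1 - 531441) = -19682 / -531440 = 757/20440

Answer: 757/20440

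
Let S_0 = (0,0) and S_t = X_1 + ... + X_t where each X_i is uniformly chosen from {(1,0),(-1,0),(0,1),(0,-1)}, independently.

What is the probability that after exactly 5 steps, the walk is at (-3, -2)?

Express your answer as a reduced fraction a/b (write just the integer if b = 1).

Answer: 5/512

Derivation:
Let h be the number of horizontal steps (so 5-h are vertical). To end at (-3,-2) need (h-3)/2 right-steps and ((5-h)-2)/2 up-steps.
Sum over h with 3 ≤ h ≤ 3, h ≡ 1 (mod 2), 5-h ≡ 0 (mod 2):
h=3: C(5,3)·C(3,0)·C(2,0) = 10·1·1 = 10
Total favorable: 10
Total paths: 4^5 = 1024
P = 10/1024 = 5/512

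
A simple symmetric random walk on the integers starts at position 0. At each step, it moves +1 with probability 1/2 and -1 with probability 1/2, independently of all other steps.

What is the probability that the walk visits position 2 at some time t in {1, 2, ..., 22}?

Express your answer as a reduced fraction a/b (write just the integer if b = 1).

Answer: 1421113/2097152

Derivation:
Count via complement. Let g(t,s) = #length-t paths at position s with S_1..S_t all ≠ 2.
g(t,s) = g(t-1,s-1) + g(t-1,s+1) for s ≠ 2; g(t,2) = 0.
t=0: g(0,0)=1
t=1: g(1,-1)=1 g(1,1)=1
t=2: g(2,-2)=1 g(2,0)=2
t=3: g(3,-3)=1 g(3,-1)=3 g(3,1)=2
t=4: g(4,-4)=1 g(4,-2)=4 g(4,0)=5
t=5: g(5,-5)=1 g(5,-3)=5 g(5,-1)=9 g(5,1)=5
t=6: g(6,-6)=1 g(6,-4)=6 g(6,-2)=14 g(6,0)=14
t=7: g(7,-7)=1 g(7,-5)=7 g(7,-3)=20 g(7,-1)=28 g(7,1)=14
t=8: g(8,-8)=1 g(8,-6)=8 g(8,-4)=27 g(8,-2)=48 g(8,0)=42
t=9: g(9,-9)=1 g(9,-7)=9 g(9,-5)=35 g(9,-3)=75 g(9,-1)=90 g(9,1)=42
t=10: g(10,-10)=1 g(10,-8)=10 g(10,-6)=44 g(10,-4)=110 g(10,-2)=165 g(10,0)=132
t=11: g(11,-11)=1 g(11,-9)=11 g(11,-7)=54 g(11,-5)=154 g(11,-3)=275 g(11,-1)=297 g(11,1)=132
t=12: g(12,-12)=1 g(12,-10)=12 g(12,-8)=65 g(12,-6)=208 g(12,-4)=429 g(12,-2)=572 g(12,0)=429
t=13: g(13,-13)=1 g(13,-11)=13 g(13,-9)=77 g(13,-7)=273 g(13,-5)=637 g(13,-3)=1001 g(13,-1)=1001 g(13,1)=429
t=14: g(14,-14)=1 g(14,-12)=14 g(14,-10)=90 g(14,-8)=350 g(14,-6)=910 g(14,-4)=1638 g(14,-2)=2002 g(14,0)=1430
t=15: g(15,-15)=1 g(15,-13)=15 g(15,-11)=104 g(15,-9)=440 g(15,-7)=1260 g(15,-5)=2548 g(15,-3)=3640 g(15,-1)=3432 g(15,1)=1430
t=16: g(16,-16)=1 g(16,-14)=16 g(16,-12)=119 g(16,-10)=544 g(16,-8)=1700 g(16,-6)=3808 g(16,-4)=6188 g(16,-2)=7072 g(16,0)=4862
t=17: g(17,-17)=1 g(17,-15)=17 g(17,-13)=135 g(17,-11)=663 g(17,-9)=2244 g(17,-7)=5508 g(17,-5)=9996 g(17,-3)=13260 g(17,-1)=11934 g(17,1)=4862
t=18: g(18,-18)=1 g(18,-16)=18 g(18,-14)=152 g(18,-12)=798 g(18,-10)=2907 g(18,-8)=7752 g(18,-6)=15504 g(18,-4)=23256 g(18,-2)=25194 g(18,0)=16796
t=19: g(19,-19)=1 g(19,-17)=19 g(19,-15)=170 g(19,-13)=950 g(19,-11)=3705 g(19,-9)=10659 g(19,-7)=23256 g(19,-5)=38760 g(19,-3)=48450 g(19,-1)=41990 g(19,1)=16796
t=20: g(20,-20)=1 g(20,-18)=20 g(20,-16)=189 g(20,-14)=1120 g(20,-12)=4655 g(20,-10)=14364 g(20,-8)=33915 g(20,-6)=62016 g(20,-4)=87210 g(20,-2)=90440 g(20,0)=58786
t=21: g(21,-21)=1 g(21,-19)=21 g(21,-17)=209 g(21,-15)=1309 g(21,-13)=5775 g(21,-11)=19019 g(21,-9)=48279 g(21,-7)=95931 g(21,-5)=149226 g(21,-3)=177650 g(21,-1)=149226 g(21,1)=58786
t=22: g(22,-22)=1 g(22,-20)=22 g(22,-18)=230 g(22,-16)=1518 g(22,-14)=7084 g(22,-12)=24794 g(22,-10)=67298 g(22,-8)=144210 g(22,-6)=245157 g(22,-4)=326876 g(22,-2)=326876 g(22,0)=208012
Paths never hitting 2: Σ_s g(22,s) = 1352078
Paths hitting 2: 2^22 - 1352078 = 2842226
P = 2842226/4194304 = 1421113/2097152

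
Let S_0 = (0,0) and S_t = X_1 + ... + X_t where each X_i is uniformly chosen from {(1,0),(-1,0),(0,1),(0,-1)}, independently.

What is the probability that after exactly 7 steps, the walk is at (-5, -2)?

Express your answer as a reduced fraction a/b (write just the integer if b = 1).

Let h be the number of horizontal steps (so 7-h are vertical). To end at (-5,-2) need (h-5)/2 right-steps and ((7-h)-2)/2 up-steps.
Sum over h with 5 ≤ h ≤ 5, h ≡ 1 (mod 2), 7-h ≡ 0 (mod 2):
h=5: C(7,5)·C(5,0)·C(2,0) = 21·1·1 = 21
Total favorable: 21
Total paths: 4^7 = 16384
P = 21/16384 = 21/16384

Answer: 21/16384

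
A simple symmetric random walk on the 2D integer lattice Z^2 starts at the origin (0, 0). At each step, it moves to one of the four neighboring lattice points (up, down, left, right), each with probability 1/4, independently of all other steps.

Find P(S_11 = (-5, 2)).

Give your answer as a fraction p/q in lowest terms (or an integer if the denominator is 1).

Answer: 9075/2097152

Derivation:
Let h be the number of horizontal steps (so 11-h are vertical). To end at (-5,2) need (h-5)/2 right-steps and ((11-h)+2)/2 up-steps.
Sum over h with 5 ≤ h ≤ 9, h ≡ 1 (mod 2), 11-h ≡ 0 (mod 2):
h=5: C(11,5)·C(5,0)·C(6,4) = 462·1·15 = 6930
h=7: C(11,7)·C(7,1)·C(4,3) = 330·7·4 = 9240
h=9: C(11,9)·C(9,2)·C(2,2) = 55·36·1 = 1980
Total favorable: 18150
Total paths: 4^11 = 4194304
P = 18150/4194304 = 9075/2097152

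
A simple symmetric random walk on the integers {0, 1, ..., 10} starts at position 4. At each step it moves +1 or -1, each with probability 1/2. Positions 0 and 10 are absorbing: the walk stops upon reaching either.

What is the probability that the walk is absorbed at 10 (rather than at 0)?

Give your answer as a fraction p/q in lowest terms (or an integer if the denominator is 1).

Answer: 2/5

Derivation:
Symmetric walk (p = 1/2): the harmonic-function argument gives P(hit 10 before 0 | start at 4) = a/N.
P = 4/10 = 2/5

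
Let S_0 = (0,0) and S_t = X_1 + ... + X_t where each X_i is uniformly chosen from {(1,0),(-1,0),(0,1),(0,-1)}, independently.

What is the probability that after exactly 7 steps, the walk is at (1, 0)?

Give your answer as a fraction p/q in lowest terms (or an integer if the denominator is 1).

Let h be the number of horizontal steps (so 7-h are vertical). To end at (1,0) need (h+1)/2 right-steps and ((7-h)+0)/2 up-steps.
Sum over h with 1 ≤ h ≤ 7, h ≡ 1 (mod 2), 7-h ≡ 0 (mod 2):
h=1: C(7,1)·C(1,1)·C(6,3) = 7·1·20 = 140
h=3: C(7,3)·C(3,2)·C(4,2) = 35·3·6 = 630
h=5: C(7,5)·C(5,3)·C(2,1) = 21·10·2 = 420
h=7: C(7,7)·C(7,4)·C(0,0) = 1·35·1 = 35
Total favorable: 1225
Total paths: 4^7 = 16384
P = 1225/16384 = 1225/16384

Answer: 1225/16384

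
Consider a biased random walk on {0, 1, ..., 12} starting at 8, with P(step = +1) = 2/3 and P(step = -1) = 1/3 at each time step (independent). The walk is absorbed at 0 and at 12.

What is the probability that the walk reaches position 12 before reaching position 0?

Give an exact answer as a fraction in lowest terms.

Answer: 272/273

Derivation:
Biased walk: p = 2/3, q = 1/3, r = q/p = 1/2
Gambler's ruin: P(hit 12 before 0 | start at 8) = (1 - r^a)/(1 - r^N)
r^8 = 1/256; r^12 = 1/4096
P = (1 - 1/256) / (1 - 1/4096) = 255/256 / 4095/4096 = 272/273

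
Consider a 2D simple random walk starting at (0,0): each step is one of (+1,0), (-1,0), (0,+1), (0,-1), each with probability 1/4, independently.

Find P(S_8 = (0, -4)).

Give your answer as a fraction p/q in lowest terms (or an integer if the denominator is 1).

Answer: 49/4096

Derivation:
Let h be the number of horizontal steps (so 8-h are vertical). To end at (0,-4) need (h+0)/2 right-steps and ((8-h)-4)/2 up-steps.
Sum over h with 0 ≤ h ≤ 4, h ≡ 0 (mod 2), 8-h ≡ 0 (mod 2):
h=0: C(8,0)·C(0,0)·C(8,2) = 1·1·28 = 28
h=2: C(8,2)·C(2,1)·C(6,1) = 28·2·6 = 336
h=4: C(8,4)·C(4,2)·C(4,0) = 70·6·1 = 420
Total favorable: 784
Total paths: 4^8 = 65536
P = 784/65536 = 49/4096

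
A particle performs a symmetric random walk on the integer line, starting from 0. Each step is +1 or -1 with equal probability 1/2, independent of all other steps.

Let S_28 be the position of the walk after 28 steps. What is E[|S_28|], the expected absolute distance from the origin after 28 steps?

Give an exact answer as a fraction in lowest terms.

S_28 takes values m ≡ 0 (mod 2) with |m| ≤ 28; P(S_28=m) = C(28,(28+m)/2)/2^28.
Total paths: 2^28 = 268435456
Distribution: P(S=-28)=1/268435456, P(S=-26)=28/268435456, P(S=-24)=378/268435456, P(S=-22)=3276/268435456, P(S=-20)=20475/268435456, P(S=-18)=98280/268435456, P(S=-16)=376740/268435456, P(S=-14)=1184040/268435456, P(S=-12)=3108105/268435456, P(S=-10)=6906900/268435456, P(S=-8)=13123110/268435456, P(S=-6)=21474180/268435456, P(S=-4)=30421755/268435456, P(S=-2)=37442160/268435456, P(S=0)=40116600/268435456, P(S=2)=37442160/268435456, P(S=4)=30421755/268435456, P(S=6)=21474180/268435456, P(S=8)=13123110/268435456, P(S=10)=6906900/268435456, P(S=12)=3108105/268435456, P(S=14)=1184040/268435456, P(S=16)=376740/268435456, P(S=18)=98280/268435456, P(S=20)=20475/268435456, P(S=22)=3276/268435456, P(S=24)=378/268435456, P(S=26)=28/268435456, P(S=28)=1/268435456
E[|S_28|] = Σ_m |m|·P(S_28=m) = 1123264800/268435456 = 35102025/8388608

Answer: 35102025/8388608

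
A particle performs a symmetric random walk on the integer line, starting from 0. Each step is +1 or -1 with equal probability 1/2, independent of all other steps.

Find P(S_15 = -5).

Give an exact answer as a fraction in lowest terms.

Answer: 3003/32768

Derivation:
To reach position -5 after 15 steps: need 5 steps of +1 and 10 of -1.
Favorable paths: C(15,5) = 3003
Total paths: 2^15 = 32768
P = 3003/32768 = 3003/32768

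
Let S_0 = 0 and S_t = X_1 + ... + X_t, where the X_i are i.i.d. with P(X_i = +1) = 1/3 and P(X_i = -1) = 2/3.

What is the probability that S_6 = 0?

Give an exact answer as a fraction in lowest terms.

Answer: 160/729

Derivation:
To be at 0 after 6 steps: need exactly 3 steps of +1 and 3 of -1.
Number of such sequences: C(6,3) = 20
Each has probability (1/3)^3 · (2/3)^3 = 8/729
P = 20 · 8/729 = 160/729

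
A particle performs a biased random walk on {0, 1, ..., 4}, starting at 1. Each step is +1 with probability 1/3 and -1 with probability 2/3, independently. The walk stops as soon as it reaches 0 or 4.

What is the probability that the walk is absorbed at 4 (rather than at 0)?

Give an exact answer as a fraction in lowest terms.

Biased walk: p = 1/3, q = 2/3, r = q/p = 2
Gambler's ruin: P(hit 4 before 0 | start at 1) = (1 - r^a)/(1 - r^N)
r^1 = 2; r^4 = 16
P = (1 - 2) / (1 - 16) = -1 / -15 = 1/15

Answer: 1/15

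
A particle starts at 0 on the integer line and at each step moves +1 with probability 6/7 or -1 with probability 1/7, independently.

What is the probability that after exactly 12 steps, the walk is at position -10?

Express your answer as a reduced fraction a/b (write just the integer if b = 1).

To reach position -10 after 12 steps: need 1 step of +1 and 11 steps of -1.
Number of such sequences: C(12,1) = 12
Each has probability (6/7)^1 · (1/7)^11 = 6/13841287201
P = 12 · 6/13841287201 = 72/13841287201

Answer: 72/13841287201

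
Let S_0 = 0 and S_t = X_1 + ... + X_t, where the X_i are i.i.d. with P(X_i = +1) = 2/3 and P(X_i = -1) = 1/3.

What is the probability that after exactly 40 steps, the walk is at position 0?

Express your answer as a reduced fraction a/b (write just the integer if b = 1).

To be at 0 after 40 steps: need exactly 20 steps of +1 and 20 of -1.
Number of such sequences: C(40,20) = 137846528820
Each has probability (2/3)^20 · (1/3)^20 = 1048576/12157665459056928801
P = 137846528820 · 1048576/12157665459056928801 = 16060284644884480/1350851717672992089

Answer: 16060284644884480/1350851717672992089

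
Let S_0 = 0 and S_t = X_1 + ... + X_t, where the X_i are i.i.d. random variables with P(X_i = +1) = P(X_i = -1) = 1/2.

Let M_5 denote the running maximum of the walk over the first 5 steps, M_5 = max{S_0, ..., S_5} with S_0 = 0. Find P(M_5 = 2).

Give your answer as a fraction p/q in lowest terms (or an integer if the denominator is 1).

Answer: 5/32

Derivation:
Let M_5 = max(S_0,...,S_5). Use the reflection principle: for j ≥ 1, #{paths with M_5 ≥ j} = #{S_5 ≥ j} + #{S_5 ≥ j+1}.
By reflection, #{M_5 ≥ 2} = #{S_5 ≥ 2} + #{S_5 ≥ 3} = 6 + 6 = 12.
#{M_5 ≥ 3} = #{S_5 ≥ 3} + #{S_5 ≥ 4} = 6 + 1 = 7.
#{M_5 = 2} = 12 - 7 = 5.
P(M_5 = 2) = 5/32 = 5/32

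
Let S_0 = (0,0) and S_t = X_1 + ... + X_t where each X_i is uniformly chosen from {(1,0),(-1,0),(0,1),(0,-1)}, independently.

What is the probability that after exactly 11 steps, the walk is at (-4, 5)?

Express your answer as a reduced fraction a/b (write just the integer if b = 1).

Let h be the number of horizontal steps (so 11-h are vertical). To end at (-4,5) need (h-4)/2 right-steps and ((11-h)+5)/2 up-steps.
Sum over h with 4 ≤ h ≤ 6, h ≡ 0 (mod 2), 11-h ≡ 1 (mod 2):
h=4: C(11,4)·C(4,0)·C(7,6) = 330·1·7 = 2310
h=6: C(11,6)·C(6,1)·C(5,5) = 462·6·1 = 2772
Total favorable: 5082
Total paths: 4^11 = 4194304
P = 5082/4194304 = 2541/2097152

Answer: 2541/2097152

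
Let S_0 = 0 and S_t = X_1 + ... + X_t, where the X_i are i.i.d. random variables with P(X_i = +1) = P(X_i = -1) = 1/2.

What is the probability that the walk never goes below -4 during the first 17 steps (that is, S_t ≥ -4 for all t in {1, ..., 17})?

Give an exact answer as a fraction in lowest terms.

Let f(t,s) = #length-t paths at position s with S_1..S_t all ≥ -4.
f(t,s) = f(t-1,s-1) + f(t-1,s+1) for s ≥ -4; f(t,s) = 0 for s < -4.
t=0: f(0,0)=1
t=1: f(1,-1)=1 f(1,1)=1
t=2: f(2,-2)=1 f(2,0)=2 f(2,2)=1
t=3: f(3,-3)=1 f(3,-1)=3 f(3,1)=3 f(3,3)=1
t=4: f(4,-4)=1 f(4,-2)=4 f(4,0)=6 f(4,2)=4 f(4,4)=1
t=5: f(5,-3)=5 f(5,-1)=10 f(5,1)=10 f(5,3)=5 f(5,5)=1
t=6: f(6,-4)=5 f(6,-2)=15 f(6,0)=20 f(6,2)=15 f(6,4)=6 f(6,6)=1
t=7: f(7,-3)=20 f(7,-1)=35 f(7,1)=35 f(7,3)=21 f(7,5)=7 f(7,7)=1
t=8: f(8,-4)=20 f(8,-2)=55 f(8,0)=70 f(8,2)=56 f(8,4)=28 f(8,6)=8 f(8,8)=1
t=9: f(9,-3)=75 f(9,-1)=125 f(9,1)=126 f(9,3)=84 f(9,5)=36 f(9,7)=9 f(9,9)=1
t=10: f(10,-4)=75 f(10,-2)=200 f(10,0)=251 f(10,2)=210 f(10,4)=120 f(10,6)=45 f(10,8)=10 f(10,10)=1
t=11: f(11,-3)=275 f(11,-1)=451 f(11,1)=461 f(11,3)=330 f(11,5)=165 f(11,7)=55 f(11,9)=11 f(11,11)=1
t=12: f(12,-4)=275 f(12,-2)=726 f(12,0)=912 f(12,2)=791 f(12,4)=495 f(12,6)=220 f(12,8)=66 f(12,10)=12 f(12,12)=1
t=13: f(13,-3)=1001 f(13,-1)=1638 f(13,1)=1703 f(13,3)=1286 f(13,5)=715 f(13,7)=286 f(13,9)=78 f(13,11)=13 f(13,13)=1
t=14: f(14,-4)=1001 f(14,-2)=2639 f(14,0)=3341 f(14,2)=2989 f(14,4)=2001 f(14,6)=1001 f(14,8)=364 f(14,10)=91 f(14,12)=14 f(14,14)=1
t=15: f(15,-3)=3640 f(15,-1)=5980 f(15,1)=6330 f(15,3)=4990 f(15,5)=3002 f(15,7)=1365 f(15,9)=455 f(15,11)=105 f(15,13)=15 f(15,15)=1
t=16: f(16,-4)=3640 f(16,-2)=9620 f(16,0)=12310 f(16,2)=11320 f(16,4)=7992 f(16,6)=4367 f(16,8)=1820 f(16,10)=560 f(16,12)=120 f(16,14)=16 f(16,16)=1
t=17: f(17,-3)=13260 f(17,-1)=21930 f(17,1)=23630 f(17,3)=19312 f(17,5)=12359 f(17,7)=6187 f(17,9)=2380 f(17,11)=680 f(17,13)=136 f(17,15)=17 f(17,17)=1
Σ_s f(17,s) = 99892
P = 99892/131072 = 24973/32768

Answer: 24973/32768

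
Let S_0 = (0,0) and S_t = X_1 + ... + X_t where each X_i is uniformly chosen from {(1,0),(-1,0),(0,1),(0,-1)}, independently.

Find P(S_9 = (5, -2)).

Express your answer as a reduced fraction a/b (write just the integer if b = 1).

Answer: 189/65536

Derivation:
Let h be the number of horizontal steps (so 9-h are vertical). To end at (5,-2) need (h+5)/2 right-steps and ((9-h)-2)/2 up-steps.
Sum over h with 5 ≤ h ≤ 7, h ≡ 1 (mod 2), 9-h ≡ 0 (mod 2):
h=5: C(9,5)·C(5,5)·C(4,1) = 126·1·4 = 504
h=7: C(9,7)·C(7,6)·C(2,0) = 36·7·1 = 252
Total favorable: 756
Total paths: 4^9 = 262144
P = 756/262144 = 189/65536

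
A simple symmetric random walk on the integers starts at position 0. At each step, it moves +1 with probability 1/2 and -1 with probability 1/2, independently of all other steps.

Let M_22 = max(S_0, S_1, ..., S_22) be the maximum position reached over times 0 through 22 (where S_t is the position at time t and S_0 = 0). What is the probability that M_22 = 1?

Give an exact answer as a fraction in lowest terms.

Let M_22 = max(S_0,...,S_22). Use the reflection principle: for j ≥ 1, #{paths with M_22 ≥ j} = #{S_22 ≥ j} + #{S_22 ≥ j+1}.
By reflection, #{M_22 ≥ 1} = #{S_22 ≥ 1} + #{S_22 ≥ 2} = 1744436 + 1744436 = 3488872.
#{M_22 ≥ 2} = #{S_22 ≥ 2} + #{S_22 ≥ 3} = 1744436 + 1097790 = 2842226.
#{M_22 = 1} = 3488872 - 2842226 = 646646.
P(M_22 = 1) = 646646/4194304 = 323323/2097152

Answer: 323323/2097152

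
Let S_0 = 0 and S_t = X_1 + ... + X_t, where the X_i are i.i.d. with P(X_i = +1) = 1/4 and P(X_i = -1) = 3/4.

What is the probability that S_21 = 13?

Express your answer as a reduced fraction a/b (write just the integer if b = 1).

To reach position 13 after 21 steps: need 17 steps of +1 and 4 steps of -1.
Number of such sequences: C(21,17) = 5985
Each has probability (1/4)^17 · (3/4)^4 = 81/4398046511104
P = 5985 · 81/4398046511104 = 484785/4398046511104

Answer: 484785/4398046511104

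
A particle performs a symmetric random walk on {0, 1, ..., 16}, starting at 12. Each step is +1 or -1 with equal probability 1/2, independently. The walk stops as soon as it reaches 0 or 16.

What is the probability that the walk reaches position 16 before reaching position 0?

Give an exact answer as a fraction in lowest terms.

Symmetric walk (p = 1/2): the harmonic-function argument gives P(hit 16 before 0 | start at 12) = a/N.
P = 12/16 = 3/4

Answer: 3/4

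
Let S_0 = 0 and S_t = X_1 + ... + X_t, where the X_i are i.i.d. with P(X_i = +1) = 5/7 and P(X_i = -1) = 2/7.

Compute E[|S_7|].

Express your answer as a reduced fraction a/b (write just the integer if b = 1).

Answer: 55829/16807

Derivation:
S_7 takes values m ≡ 1 (mod 2) with |m| ≤ 7; P(S_7=m) = C(7,(7+m)/2) · (5/7)^((7+m)/2) · (2/7)^((7-m)/2).
Distribution: P(S=-7)=128/823543, P(S=-5)=320/117649, P(S=-3)=2400/117649, P(S=-1)=10000/117649, P(S=1)=25000/117649, P(S=3)=37500/117649, P(S=5)=31250/117649, P(S=7)=78125/823543
E[|S_7|] = Σ_m |m|·P(S_7=m) = 55829/16807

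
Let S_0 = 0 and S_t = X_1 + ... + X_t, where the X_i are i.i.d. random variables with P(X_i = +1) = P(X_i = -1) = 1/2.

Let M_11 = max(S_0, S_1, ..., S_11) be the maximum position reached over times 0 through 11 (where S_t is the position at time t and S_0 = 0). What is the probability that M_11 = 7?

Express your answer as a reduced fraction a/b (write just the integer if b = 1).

Let M_11 = max(S_0,...,S_11). Use the reflection principle: for j ≥ 1, #{paths with M_11 ≥ j} = #{S_11 ≥ j} + #{S_11 ≥ j+1}.
By reflection, #{M_11 ≥ 7} = #{S_11 ≥ 7} + #{S_11 ≥ 8} = 67 + 12 = 79.
#{M_11 ≥ 8} = #{S_11 ≥ 8} + #{S_11 ≥ 9} = 12 + 12 = 24.
#{M_11 = 7} = 79 - 24 = 55.
P(M_11 = 7) = 55/2048 = 55/2048

Answer: 55/2048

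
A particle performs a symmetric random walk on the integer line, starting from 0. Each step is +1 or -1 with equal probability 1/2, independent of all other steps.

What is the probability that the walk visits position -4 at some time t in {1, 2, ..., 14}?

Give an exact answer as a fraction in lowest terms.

Answer: 309/1024

Derivation:
Count via complement. Let g(t,s) = #length-t paths at position s with S_1..S_t all ≠ -4.
g(t,s) = g(t-1,s-1) + g(t-1,s+1) for s ≠ -4; g(t,-4) = 0.
t=0: g(0,0)=1
t=1: g(1,-1)=1 g(1,1)=1
t=2: g(2,-2)=1 g(2,0)=2 g(2,2)=1
t=3: g(3,-3)=1 g(3,-1)=3 g(3,1)=3 g(3,3)=1
t=4: g(4,-2)=4 g(4,0)=6 g(4,2)=4 g(4,4)=1
t=5: g(5,-3)=4 g(5,-1)=10 g(5,1)=10 g(5,3)=5 g(5,5)=1
t=6: g(6,-2)=14 g(6,0)=20 g(6,2)=15 g(6,4)=6 g(6,6)=1
t=7: g(7,-3)=14 g(7,-1)=34 g(7,1)=35 g(7,3)=21 g(7,5)=7 g(7,7)=1
t=8: g(8,-2)=48 g(8,0)=69 g(8,2)=56 g(8,4)=28 g(8,6)=8 g(8,8)=1
t=9: g(9,-3)=48 g(9,-1)=117 g(9,1)=125 g(9,3)=84 g(9,5)=36 g(9,7)=9 g(9,9)=1
t=10: g(10,-2)=165 g(10,0)=242 g(10,2)=209 g(10,4)=120 g(10,6)=45 g(10,8)=10 g(10,10)=1
t=11: g(11,-3)=165 g(11,-1)=407 g(11,1)=451 g(11,3)=329 g(11,5)=165 g(11,7)=55 g(11,9)=11 g(11,11)=1
t=12: g(12,-2)=572 g(12,0)=858 g(12,2)=780 g(12,4)=494 g(12,6)=220 g(12,8)=66 g(12,10)=12 g(12,12)=1
t=13: g(13,-3)=572 g(13,-1)=1430 g(13,1)=1638 g(13,3)=1274 g(13,5)=714 g(13,7)=286 g(13,9)=78 g(13,11)=13 g(13,13)=1
t=14: g(14,-2)=2002 g(14,0)=3068 g(14,2)=2912 g(14,4)=1988 g(14,6)=1000 g(14,8)=364 g(14,10)=91 g(14,12)=14 g(14,14)=1
Paths never hitting -4: Σ_s g(14,s) = 11440
Paths hitting -4: 2^14 - 11440 = 4944
P = 4944/16384 = 309/1024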